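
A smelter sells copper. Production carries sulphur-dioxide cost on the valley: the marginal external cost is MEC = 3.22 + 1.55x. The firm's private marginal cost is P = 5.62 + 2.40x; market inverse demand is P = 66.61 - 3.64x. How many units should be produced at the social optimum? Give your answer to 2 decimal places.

Social marginal cost = private MC + MEC = 8.84 + 3.95x.
Set SMC = demand: 8.84 + 3.95x = 66.61 - 3.64x → x* = 7.6113.

x* = 7.61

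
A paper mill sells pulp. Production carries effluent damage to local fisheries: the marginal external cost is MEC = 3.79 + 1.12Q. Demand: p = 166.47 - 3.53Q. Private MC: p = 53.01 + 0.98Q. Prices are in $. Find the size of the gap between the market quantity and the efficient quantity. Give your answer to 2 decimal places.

Market equilibrium (private): 53.01 + 0.98Q = 166.47 - 3.53Q → Q_m = 25.1574.
Social marginal cost = private MC + MEC = 56.80 + 2.10Q.
Set SMC = demand: 56.80 + 2.10Q = 166.47 - 3.53Q → Q* = 19.4796.
Gap = |25.1574 − 19.4796| = 5.6778.

5.68 units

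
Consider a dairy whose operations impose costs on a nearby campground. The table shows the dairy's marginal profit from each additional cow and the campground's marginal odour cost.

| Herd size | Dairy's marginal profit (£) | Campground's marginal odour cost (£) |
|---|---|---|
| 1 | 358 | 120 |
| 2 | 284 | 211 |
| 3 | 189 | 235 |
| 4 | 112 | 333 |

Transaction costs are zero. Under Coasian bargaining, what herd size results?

Bargaining reaches the level where marginal profit last exceeds marginal odour cost.
That holds through level 2 (284 ≥ 211) but not at 3 (189 < 235).

2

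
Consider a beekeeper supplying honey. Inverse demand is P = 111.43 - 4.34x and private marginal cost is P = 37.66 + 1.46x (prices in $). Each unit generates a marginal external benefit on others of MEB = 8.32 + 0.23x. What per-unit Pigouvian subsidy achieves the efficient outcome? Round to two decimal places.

subsidy = $11.71 per unit

Social marginal cost = private MC − MEB = 29.34 + 1.23x.
Set SMC = demand: 29.34 + 1.23x = 111.43 - 4.34x → x* = 14.7379.
The Pigouvian subsidy equals MEB at x*: 8.32 + 0.23×14.7379 = 11.7097.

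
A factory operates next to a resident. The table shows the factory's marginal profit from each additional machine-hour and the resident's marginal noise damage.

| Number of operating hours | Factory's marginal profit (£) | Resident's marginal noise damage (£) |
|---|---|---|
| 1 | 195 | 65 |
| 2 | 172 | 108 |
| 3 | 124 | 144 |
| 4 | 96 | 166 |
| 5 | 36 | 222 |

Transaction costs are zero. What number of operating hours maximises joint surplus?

Bargaining reaches the level where marginal profit last exceeds marginal noise damage.
That holds through level 2 (172 ≥ 108) but not at 3 (124 < 144).

2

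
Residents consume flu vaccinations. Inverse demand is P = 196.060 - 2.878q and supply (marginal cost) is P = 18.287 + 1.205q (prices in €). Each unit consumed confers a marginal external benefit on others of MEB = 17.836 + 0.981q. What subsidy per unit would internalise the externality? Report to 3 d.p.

subsidy = €79.697 per unit

Social marginal benefit = demand + MEB = 213.896 - 1.897q.
Set SMB = MC: 213.896 - 1.897q = 18.287 + 1.205q → q* = 63.0590.
The Pigouvian subsidy equals MEB at q*: 17.836 + 0.981×63.0590 = 79.6969.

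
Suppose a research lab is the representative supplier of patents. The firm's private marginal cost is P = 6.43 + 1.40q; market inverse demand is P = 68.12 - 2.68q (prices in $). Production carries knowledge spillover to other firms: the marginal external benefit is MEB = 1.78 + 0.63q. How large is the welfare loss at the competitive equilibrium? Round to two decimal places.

DWL = $18.52

Market equilibrium (private): 6.43 + 1.40q = 68.12 - 2.68q → q_m = 15.1201.
Social marginal cost = private MC − MEB = 4.65 + 0.77q.
Set SMC = demand: 4.65 + 0.77q = 68.12 - 2.68q → q* = 18.3971.
Between q* and q_m the wedge demand − SMC runs linearly from 0 to MEB(q_m), so the loss is a triangle.
DWL = ½ × 3.2770 × 11.3057 = 18.5244.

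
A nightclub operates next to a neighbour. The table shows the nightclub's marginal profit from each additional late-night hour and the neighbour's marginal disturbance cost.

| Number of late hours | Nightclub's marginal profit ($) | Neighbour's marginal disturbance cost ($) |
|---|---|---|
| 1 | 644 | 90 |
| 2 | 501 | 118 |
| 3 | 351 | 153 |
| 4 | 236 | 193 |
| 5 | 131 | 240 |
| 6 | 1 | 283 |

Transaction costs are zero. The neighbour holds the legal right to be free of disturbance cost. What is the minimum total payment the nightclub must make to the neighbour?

Efficient level: marginal profit ≥ marginal disturbance cost through level 4, so k* = 4.
With the neighbour holding the right, the nightclub must at least compensate total damage at k*: 90 + 118 + 153 + 193 = 554.

$554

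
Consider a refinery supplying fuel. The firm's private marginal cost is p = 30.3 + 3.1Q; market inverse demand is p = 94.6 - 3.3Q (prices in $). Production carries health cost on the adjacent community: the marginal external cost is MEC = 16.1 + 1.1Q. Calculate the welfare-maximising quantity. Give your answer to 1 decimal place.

Q* = 6.4

Social marginal cost = private MC + MEC = 46.4 + 4.2Q.
Set SMC = demand: 46.4 + 4.2Q = 94.6 - 3.3Q → Q* = 6.4267.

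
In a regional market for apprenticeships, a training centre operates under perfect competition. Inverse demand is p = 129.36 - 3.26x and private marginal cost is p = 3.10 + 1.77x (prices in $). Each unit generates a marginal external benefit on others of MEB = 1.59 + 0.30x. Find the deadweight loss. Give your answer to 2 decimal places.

DWL = $8.79

Market equilibrium (private): 3.10 + 1.77x = 129.36 - 3.26x → x_m = 25.1014.
Social marginal cost = private MC − MEB = 1.51 + 1.47x.
Set SMC = demand: 1.51 + 1.47x = 129.36 - 3.26x → x* = 27.0296.
Between x* and x_m the wedge demand − SMC runs linearly from 0 to MEB(x_m), so the loss is a triangle.
DWL = ½ × 1.9282 × 9.1204 = 8.7930.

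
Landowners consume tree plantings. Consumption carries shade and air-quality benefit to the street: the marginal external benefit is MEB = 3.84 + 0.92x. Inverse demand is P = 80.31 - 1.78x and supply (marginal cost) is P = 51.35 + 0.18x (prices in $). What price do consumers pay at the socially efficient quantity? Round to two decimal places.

P = $24.17

Social marginal benefit = demand + MEB = 84.15 - 0.86x.
Set SMB = MC: 84.15 - 0.86x = 51.35 + 0.18x → x* = 31.5385.
Consumer price on the demand curve at x*: 80.31 − 1.78×31.5385 = 24.1715.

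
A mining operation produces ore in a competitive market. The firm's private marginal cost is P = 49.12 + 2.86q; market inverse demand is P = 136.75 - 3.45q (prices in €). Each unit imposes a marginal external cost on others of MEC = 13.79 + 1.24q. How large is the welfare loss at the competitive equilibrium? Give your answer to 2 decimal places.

Market equilibrium (private): 49.12 + 2.86q = 136.75 - 3.45q → q_m = 13.8875.
Social marginal cost = private MC + MEC = 62.91 + 4.10q.
Set SMC = demand: 62.91 + 4.10q = 136.75 - 3.45q → q* = 9.7801.
The welfare-loss triangle has base |q_m − q*| and height MEC(q_m) (the vertical gap between SMC and demand is zero at q* and MEC at q_m).
DWL = ½ × 4.1074 × 31.0105 = 63.6863.

DWL = €63.69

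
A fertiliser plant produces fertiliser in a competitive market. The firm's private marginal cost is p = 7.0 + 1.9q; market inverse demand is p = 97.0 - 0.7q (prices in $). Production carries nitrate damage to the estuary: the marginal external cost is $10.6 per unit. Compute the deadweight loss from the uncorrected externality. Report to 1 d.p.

Market equilibrium (private): 7.0 + 1.9q = 97.0 - 0.7q → q_m = 34.6154.
Social marginal cost = private MC + MEC = 17.6 + 1.9q.
Set SMC = demand: 17.6 + 1.9q = 97.0 - 0.7q → q* = 30.5385.
The welfare-loss triangle has base |q_m − q*| and height MEC(q_m) (the vertical gap between SMC and demand is zero at q* and MEC at q_m).
DWL = ½ × 4.0769 × 10.6000 = 21.6076.

DWL = $21.6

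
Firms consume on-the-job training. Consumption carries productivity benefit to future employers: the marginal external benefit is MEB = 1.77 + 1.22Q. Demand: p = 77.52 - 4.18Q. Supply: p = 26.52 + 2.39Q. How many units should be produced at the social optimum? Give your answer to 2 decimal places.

Q* = 9.86

Social marginal benefit = demand + MEB = 79.29 - 2.96Q.
Set SMB = MC: 79.29 - 2.96Q = 26.52 + 2.39Q → Q* = 9.8636.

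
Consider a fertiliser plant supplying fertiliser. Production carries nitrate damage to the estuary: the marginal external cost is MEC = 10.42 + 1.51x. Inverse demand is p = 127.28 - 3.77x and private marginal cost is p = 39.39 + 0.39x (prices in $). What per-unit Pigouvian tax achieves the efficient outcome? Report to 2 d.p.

Social marginal cost = private MC + MEC = 49.81 + 1.90x.
Set SMC = demand: 49.81 + 1.90x = 127.28 - 3.77x → x* = 13.6631.
The Pigouvian tax equals MEC at x*: 10.42 + 1.51×13.6631 = 31.0513.

tax = $31.05 per unit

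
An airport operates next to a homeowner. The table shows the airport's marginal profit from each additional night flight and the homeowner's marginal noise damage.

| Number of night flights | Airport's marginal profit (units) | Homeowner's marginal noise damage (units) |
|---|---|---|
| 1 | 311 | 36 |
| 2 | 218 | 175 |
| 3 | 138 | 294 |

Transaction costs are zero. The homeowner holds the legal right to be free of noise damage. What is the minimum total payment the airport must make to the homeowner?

Efficient level: marginal profit ≥ marginal noise damage through level 2, so k* = 2.
With the homeowner holding the right, the airport must at least compensate total damage at k*: 36 + 175 = 211.

211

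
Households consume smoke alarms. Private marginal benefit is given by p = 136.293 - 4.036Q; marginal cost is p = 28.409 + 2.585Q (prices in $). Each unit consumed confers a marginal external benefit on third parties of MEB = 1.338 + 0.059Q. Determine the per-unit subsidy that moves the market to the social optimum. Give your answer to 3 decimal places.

subsidy = $2.320 per unit

Social marginal benefit = demand + MEB = 137.631 - 3.977Q.
Set SMB = MC: 137.631 - 3.977Q = 28.409 + 2.585Q → Q* = 16.6446.
The Pigouvian subsidy equals MEB at Q*: 1.338 + 0.059×16.6446 = 2.3200.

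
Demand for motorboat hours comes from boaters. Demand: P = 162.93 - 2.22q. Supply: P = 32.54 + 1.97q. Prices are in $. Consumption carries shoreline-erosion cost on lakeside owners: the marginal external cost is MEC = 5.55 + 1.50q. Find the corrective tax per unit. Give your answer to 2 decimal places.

tax = $38.46 per unit

Social marginal benefit = demand − MEC = 157.38 - 3.72q.
Set SMB = MC: 157.38 - 3.72q = 32.54 + 1.97q → q* = 21.9402.
The Pigouvian tax equals MEC at q*: 5.55 + 1.50×21.9402 = 38.4603.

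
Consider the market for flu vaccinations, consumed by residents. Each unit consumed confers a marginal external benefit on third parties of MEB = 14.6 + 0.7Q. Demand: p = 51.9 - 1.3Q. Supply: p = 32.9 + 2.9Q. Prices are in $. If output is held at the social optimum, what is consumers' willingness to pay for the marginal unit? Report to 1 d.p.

P = $39.4

Social marginal benefit = demand + MEB = 66.5 - 0.6Q.
Set SMB = MC: 66.5 - 0.6Q = 32.9 + 2.9Q → Q* = 9.6000.
Consumer price on the demand curve at Q*: 51.9 − 1.3×9.6000 = 39.4200.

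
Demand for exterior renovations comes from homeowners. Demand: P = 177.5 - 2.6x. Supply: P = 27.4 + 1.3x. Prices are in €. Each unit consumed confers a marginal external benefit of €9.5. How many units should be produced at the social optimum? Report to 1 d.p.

x* = 40.9

Social marginal benefit = demand + MEB = 187.0 - 2.6x.
Set SMB = MC: 187.0 - 2.6x = 27.4 + 1.3x → x* = 40.9231.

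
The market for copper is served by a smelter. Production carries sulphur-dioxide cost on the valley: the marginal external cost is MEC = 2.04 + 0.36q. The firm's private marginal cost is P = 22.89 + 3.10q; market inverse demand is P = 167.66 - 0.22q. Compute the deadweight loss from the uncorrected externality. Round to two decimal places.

DWL = 42.75

Market equilibrium (private): 22.89 + 3.10q = 167.66 - 0.22q → q_m = 43.6054.
Social marginal cost = private MC + MEC = 24.93 + 3.46q.
Set SMC = demand: 24.93 + 3.46q = 167.66 - 0.22q → q* = 38.7853.
Between q* and q_m the wedge SMC − demand runs linearly from 0 to MEC(q_m), so the loss is a triangle.
DWL = ½ × 4.8201 × 17.7380 = 42.7495.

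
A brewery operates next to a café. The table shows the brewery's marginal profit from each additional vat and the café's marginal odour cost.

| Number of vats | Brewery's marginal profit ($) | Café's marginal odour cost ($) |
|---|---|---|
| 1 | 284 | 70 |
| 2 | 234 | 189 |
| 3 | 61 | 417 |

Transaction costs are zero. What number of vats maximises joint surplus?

Bargaining reaches the level where marginal profit last exceeds marginal odour cost.
That holds through level 2 (234 ≥ 189) but not at 3 (61 < 417).

2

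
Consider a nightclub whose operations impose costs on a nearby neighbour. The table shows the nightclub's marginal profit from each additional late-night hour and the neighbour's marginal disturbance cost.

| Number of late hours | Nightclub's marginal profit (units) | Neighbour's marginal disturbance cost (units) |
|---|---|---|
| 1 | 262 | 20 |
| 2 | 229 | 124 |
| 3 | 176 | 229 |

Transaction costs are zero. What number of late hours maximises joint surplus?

2

Bargaining reaches the level where marginal profit last exceeds marginal disturbance cost.
That holds through level 2 (229 ≥ 124) but not at 3 (176 < 229).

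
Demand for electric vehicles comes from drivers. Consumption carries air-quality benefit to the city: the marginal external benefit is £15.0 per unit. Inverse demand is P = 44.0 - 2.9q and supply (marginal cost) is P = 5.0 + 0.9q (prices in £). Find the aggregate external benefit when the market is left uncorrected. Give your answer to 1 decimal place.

£153.9

Market equilibrium (private): 5.0 + 0.9q = 44.0 - 2.9q → q_m = 10.2632.
Total external benefit = MEB × q_m = 15.0 × 10.2632 = 153.9480.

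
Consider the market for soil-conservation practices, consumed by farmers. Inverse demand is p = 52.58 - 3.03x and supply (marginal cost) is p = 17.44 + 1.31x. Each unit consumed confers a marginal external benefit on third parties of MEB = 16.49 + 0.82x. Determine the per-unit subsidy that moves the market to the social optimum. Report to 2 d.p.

subsidy = 28.52 per unit

Social marginal benefit = demand + MEB = 69.07 - 2.21x.
Set SMB = MC: 69.07 - 2.21x = 17.44 + 1.31x → x* = 14.6676.
The Pigouvian subsidy equals MEB at x*: 16.49 + 0.82×14.6676 = 28.5174.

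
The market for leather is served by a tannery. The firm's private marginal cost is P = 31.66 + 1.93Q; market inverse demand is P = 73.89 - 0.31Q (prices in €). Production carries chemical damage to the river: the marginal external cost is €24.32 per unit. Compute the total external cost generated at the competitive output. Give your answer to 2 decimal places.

€458.50

Market equilibrium (private): 31.66 + 1.93Q = 73.89 - 0.31Q → Q_m = 18.8527.
Total external cost = MEC × Q_m = 24.32 × 18.8527 = 458.4977.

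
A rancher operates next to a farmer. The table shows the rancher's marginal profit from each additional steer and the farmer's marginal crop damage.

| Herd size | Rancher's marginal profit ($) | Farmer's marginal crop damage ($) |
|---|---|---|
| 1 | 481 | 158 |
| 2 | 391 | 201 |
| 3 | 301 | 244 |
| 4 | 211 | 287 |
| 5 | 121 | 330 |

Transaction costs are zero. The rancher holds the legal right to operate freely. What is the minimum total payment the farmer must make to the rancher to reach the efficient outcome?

Left alone the rancher would choose level 5 (marginal profit stays positive).
Efficient level: k* = 3 (marginal profit ≥ marginal crop damage through 3).
The farmer must at least cover the rancher's forgone profit from cutting 5→3: 211 + 121 = 332.

$332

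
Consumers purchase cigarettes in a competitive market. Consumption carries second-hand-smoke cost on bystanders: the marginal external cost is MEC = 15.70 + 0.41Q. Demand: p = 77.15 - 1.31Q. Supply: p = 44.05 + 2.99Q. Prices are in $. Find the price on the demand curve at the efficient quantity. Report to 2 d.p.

Social marginal benefit = demand − MEC = 61.45 - 1.72Q.
Set SMB = MC: 61.45 - 1.72Q = 44.05 + 2.99Q → Q* = 3.6943.
Consumer price on the demand curve at Q*: 77.15 − 1.31×3.6943 = 72.3105.

P = $72.31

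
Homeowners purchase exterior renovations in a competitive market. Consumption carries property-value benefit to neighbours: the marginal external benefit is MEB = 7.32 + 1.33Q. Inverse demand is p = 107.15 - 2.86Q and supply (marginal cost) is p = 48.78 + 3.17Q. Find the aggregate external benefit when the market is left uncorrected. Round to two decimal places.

Market equilibrium (private): 48.78 + 3.17Q = 107.15 - 2.86Q → Q_m = 9.6799.
Total external benefit = ∫₀^{Q_m} (7.32 + 1.33Q) dQ = 7.32×9.6799 + ½×1.33×9.6799² = 133.1677.

133.17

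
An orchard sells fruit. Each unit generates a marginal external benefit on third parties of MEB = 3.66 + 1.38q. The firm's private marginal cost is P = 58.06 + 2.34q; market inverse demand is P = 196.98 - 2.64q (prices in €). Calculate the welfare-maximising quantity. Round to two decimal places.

Social marginal cost = private MC − MEB = 54.40 + 0.96q.
Set SMC = demand: 54.40 + 0.96q = 196.98 - 2.64q → q* = 39.6056.

q* = 39.61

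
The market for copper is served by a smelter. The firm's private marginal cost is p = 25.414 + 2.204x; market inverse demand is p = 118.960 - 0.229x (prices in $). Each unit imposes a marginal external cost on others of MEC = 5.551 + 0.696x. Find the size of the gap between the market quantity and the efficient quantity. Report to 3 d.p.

10.326 units

Market equilibrium (private): 25.414 + 2.204x = 118.960 - 0.229x → x_m = 38.4488.
Social marginal cost = private MC + MEC = 30.965 + 2.900x.
Set SMC = demand: 30.965 + 2.900x = 118.960 - 0.229x → x* = 28.1224.
Gap = |38.4488 − 28.1224| = 10.3264.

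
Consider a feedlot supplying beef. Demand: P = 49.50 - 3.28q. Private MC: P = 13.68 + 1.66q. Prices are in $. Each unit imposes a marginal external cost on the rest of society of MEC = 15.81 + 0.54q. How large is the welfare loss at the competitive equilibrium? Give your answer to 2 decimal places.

Market equilibrium (private): 13.68 + 1.66q = 49.50 - 3.28q → q_m = 7.2510.
Social marginal cost = private MC + MEC = 29.49 + 2.20q.
Set SMC = demand: 29.49 + 2.20q = 49.50 - 3.28q → q* = 3.6515.
The welfare-loss triangle has base |q_m − q*| and height MEC(q_m) (the vertical gap between SMC and demand is zero at q* and MEC at q_m).
DWL = ½ × 3.5995 × 19.7255 = 35.5010.

DWL = $35.50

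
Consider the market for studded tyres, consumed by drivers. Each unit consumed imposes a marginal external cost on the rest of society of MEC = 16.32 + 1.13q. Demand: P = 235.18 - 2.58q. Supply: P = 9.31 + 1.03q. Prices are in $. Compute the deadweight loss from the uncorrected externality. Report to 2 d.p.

Market equilibrium (private): 9.31 + 1.03q = 235.18 - 2.58q → q_m = 62.5679.
Social marginal benefit = demand − MEC = 218.86 - 3.71q.
Set SMB = MC: 218.86 - 3.71q = 9.31 + 1.03q → q* = 44.2089.
Height of the DWL triangle at q_m is MC(q_m) − SMB(q_m) = MEC(q_m) = 87.0217.
DWL = ½ × 18.3590 × 87.0217 = 798.8157.

DWL = $798.82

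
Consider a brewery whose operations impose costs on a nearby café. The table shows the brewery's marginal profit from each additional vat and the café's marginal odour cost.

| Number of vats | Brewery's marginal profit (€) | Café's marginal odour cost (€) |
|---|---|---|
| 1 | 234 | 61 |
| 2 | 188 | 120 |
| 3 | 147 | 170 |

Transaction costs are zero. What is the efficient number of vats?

Bargaining reaches the level where marginal profit last exceeds marginal odour cost.
That holds through level 2 (188 ≥ 120) but not at 3 (147 < 170).

2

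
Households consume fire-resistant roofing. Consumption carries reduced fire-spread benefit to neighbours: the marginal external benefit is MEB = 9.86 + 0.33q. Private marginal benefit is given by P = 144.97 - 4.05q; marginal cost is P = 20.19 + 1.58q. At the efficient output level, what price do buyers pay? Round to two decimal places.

P = 42.08

Social marginal benefit = demand + MEB = 154.83 - 3.72q.
Set SMB = MC: 154.83 - 3.72q = 20.19 + 1.58q → q* = 25.4038.
Consumer price on the demand curve at q*: 144.97 − 4.05×25.4038 = 42.0846.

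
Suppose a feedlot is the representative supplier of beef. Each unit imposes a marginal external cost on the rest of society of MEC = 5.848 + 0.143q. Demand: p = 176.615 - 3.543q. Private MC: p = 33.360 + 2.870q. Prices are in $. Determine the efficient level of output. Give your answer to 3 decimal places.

q* = 20.959

Social marginal cost = private MC + MEC = 39.208 + 3.013q.
Set SMC = demand: 39.208 + 3.013q = 176.615 - 3.543q → q* = 20.9590.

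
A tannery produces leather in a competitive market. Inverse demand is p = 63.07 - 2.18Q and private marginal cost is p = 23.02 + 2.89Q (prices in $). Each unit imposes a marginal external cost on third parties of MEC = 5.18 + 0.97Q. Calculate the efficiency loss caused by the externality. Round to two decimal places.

Market equilibrium (private): 23.02 + 2.89Q = 63.07 - 2.18Q → Q_m = 7.8994.
Social marginal cost = private MC + MEC = 28.20 + 3.86Q.
Set SMC = demand: 28.20 + 3.86Q = 63.07 - 2.18Q → Q* = 5.7732.
The welfare-loss triangle has base |Q_m − Q*| and height MEC(Q_m) (the vertical gap between SMC and demand is zero at Q* and MEC at Q_m).
DWL = ½ × 2.1262 × 12.8424 = 13.6528.

DWL = $13.65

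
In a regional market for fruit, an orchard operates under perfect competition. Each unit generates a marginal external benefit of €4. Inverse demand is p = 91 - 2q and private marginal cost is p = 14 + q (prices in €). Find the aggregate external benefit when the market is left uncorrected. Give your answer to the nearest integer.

Market equilibrium (private): 14 + q = 91 - 2q → q_m = 25.6667.
Total external benefit = MEB × q_m = 4 × 25.6667 = 102.6668.

€103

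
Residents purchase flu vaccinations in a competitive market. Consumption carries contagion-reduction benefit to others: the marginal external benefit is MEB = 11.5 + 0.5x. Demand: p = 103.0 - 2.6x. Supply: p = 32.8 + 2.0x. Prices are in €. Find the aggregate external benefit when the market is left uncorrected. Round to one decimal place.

Market equilibrium (private): 32.8 + 2.0x = 103.0 - 2.6x → x_m = 15.2609.
Total external benefit = ∫₀^{x_m} (11.5 + 0.5x) dx = 11.5×15.2609 + ½×0.5×15.2609² = 233.7241.

€233.7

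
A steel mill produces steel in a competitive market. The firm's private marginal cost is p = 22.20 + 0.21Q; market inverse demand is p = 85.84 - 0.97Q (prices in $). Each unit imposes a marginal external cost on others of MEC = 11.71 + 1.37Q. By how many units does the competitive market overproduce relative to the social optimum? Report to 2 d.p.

Market equilibrium (private): 22.20 + 0.21Q = 85.84 - 0.97Q → Q_m = 53.9322.
Social marginal cost = private MC + MEC = 33.91 + 1.58Q.
Set SMC = demand: 33.91 + 1.58Q = 85.84 - 0.97Q → Q* = 20.3647.
Gap = |53.9322 − 20.3647| = 33.5675.

33.57 units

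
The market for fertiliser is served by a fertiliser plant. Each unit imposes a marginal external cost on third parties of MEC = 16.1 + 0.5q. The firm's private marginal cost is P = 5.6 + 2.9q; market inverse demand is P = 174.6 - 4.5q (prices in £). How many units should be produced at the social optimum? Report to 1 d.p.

Social marginal cost = private MC + MEC = 21.7 + 3.4q.
Set SMC = demand: 21.7 + 3.4q = 174.6 - 4.5q → q* = 19.3544.

q* = 19.4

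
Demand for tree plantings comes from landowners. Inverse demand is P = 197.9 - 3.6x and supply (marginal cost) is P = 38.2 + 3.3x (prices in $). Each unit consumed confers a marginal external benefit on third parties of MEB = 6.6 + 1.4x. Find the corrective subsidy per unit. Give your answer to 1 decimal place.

subsidy = $48.9 per unit

Social marginal benefit = demand + MEB = 204.5 - 2.2x.
Set SMB = MC: 204.5 - 2.2x = 38.2 + 3.3x → x* = 30.2364.
The Pigouvian subsidy equals MEB at x*: 6.6 + 1.4×30.2364 = 48.9310.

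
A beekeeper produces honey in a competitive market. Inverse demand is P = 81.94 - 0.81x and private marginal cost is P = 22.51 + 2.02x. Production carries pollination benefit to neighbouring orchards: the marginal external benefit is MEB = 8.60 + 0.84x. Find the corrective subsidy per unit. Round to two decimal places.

subsidy = 37.32 per unit

Social marginal cost = private MC − MEB = 13.91 + 1.18x.
Set SMC = demand: 13.91 + 1.18x = 81.94 - 0.81x → x* = 34.1859.
The Pigouvian subsidy equals MEB at x*: 8.60 + 0.84×34.1859 = 37.3162.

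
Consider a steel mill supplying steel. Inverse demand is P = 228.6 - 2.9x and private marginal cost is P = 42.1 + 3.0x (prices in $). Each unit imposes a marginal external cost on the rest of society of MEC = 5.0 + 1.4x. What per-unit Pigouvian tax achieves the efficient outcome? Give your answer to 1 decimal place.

Social marginal cost = private MC + MEC = 47.1 + 4.4x.
Set SMC = demand: 47.1 + 4.4x = 228.6 - 2.9x → x* = 24.8630.
The Pigouvian tax equals MEC at x*: 5.0 + 1.4×24.8630 = 39.8082.

tax = $39.8 per unit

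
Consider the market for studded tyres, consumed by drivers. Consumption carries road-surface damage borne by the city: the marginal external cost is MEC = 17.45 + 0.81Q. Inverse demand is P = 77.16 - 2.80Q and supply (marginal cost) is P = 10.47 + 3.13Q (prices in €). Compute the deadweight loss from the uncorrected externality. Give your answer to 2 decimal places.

DWL = €52.33

Market equilibrium (private): 10.47 + 3.13Q = 77.16 - 2.80Q → Q_m = 11.2462.
Social marginal benefit = demand − MEC = 59.71 - 3.61Q.
Set SMB = MC: 59.71 - 3.61Q = 10.47 + 3.13Q → Q* = 7.3056.
The welfare-loss triangle has base |Q_m − Q*| and height MEC(Q_m) (the vertical gap between SMB and MC is zero at Q* and MEC at Q_m).
DWL = ½ × 3.9406 × 26.5594 = 52.3300.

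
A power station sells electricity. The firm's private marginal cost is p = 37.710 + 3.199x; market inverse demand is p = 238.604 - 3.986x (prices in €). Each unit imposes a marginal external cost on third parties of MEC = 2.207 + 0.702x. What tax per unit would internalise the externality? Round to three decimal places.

tax = €19.892 per unit

Social marginal cost = private MC + MEC = 39.917 + 3.901x.
Set SMC = demand: 39.917 + 3.901x = 238.604 - 3.986x → x* = 25.1917.
The Pigouvian tax equals MEC at x*: 2.207 + 0.702×25.1917 = 19.8916.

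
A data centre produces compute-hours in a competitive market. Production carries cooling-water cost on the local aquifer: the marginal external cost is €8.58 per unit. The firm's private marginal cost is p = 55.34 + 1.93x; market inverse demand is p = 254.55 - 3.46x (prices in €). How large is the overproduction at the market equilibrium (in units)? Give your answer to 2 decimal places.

Market equilibrium (private): 55.34 + 1.93x = 254.55 - 3.46x → x_m = 36.9592.
Social marginal cost = private MC + MEC = 63.92 + 1.93x.
Set SMC = demand: 63.92 + 1.93x = 254.55 - 3.46x → x* = 35.3673.
Gap = |36.9592 − 35.3673| = 1.5919.

1.59 units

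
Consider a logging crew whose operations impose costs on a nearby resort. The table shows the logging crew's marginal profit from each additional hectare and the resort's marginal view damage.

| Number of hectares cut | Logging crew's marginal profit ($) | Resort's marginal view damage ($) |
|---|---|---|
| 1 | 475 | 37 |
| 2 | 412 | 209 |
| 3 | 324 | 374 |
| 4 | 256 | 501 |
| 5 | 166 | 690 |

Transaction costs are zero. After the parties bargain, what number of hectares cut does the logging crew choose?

Bargaining reaches the level where marginal profit last exceeds marginal view damage.
That holds through level 2 (412 ≥ 209) but not at 3 (324 < 374).

2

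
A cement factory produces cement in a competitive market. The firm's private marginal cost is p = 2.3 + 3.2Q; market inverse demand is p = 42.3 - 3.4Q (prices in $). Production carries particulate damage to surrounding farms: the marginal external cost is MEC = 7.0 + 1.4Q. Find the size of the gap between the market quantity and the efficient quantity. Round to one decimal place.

1.9 units

Market equilibrium (private): 2.3 + 3.2Q = 42.3 - 3.4Q → Q_m = 6.0606.
Social marginal cost = private MC + MEC = 9.3 + 4.6Q.
Set SMC = demand: 9.3 + 4.6Q = 42.3 - 3.4Q → Q* = 4.1250.
Gap = |6.0606 − 4.1250| = 1.9356.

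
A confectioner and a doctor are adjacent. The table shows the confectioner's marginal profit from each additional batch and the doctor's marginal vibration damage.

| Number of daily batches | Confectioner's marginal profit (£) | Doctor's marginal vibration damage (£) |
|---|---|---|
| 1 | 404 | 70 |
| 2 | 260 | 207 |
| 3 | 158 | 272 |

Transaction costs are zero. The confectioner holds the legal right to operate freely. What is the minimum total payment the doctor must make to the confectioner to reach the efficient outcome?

£158

Left alone the confectioner would choose level 3 (marginal profit stays positive).
Efficient level: k* = 2 (marginal profit ≥ marginal vibration damage through 2).
The doctor must at least cover the confectioner's forgone profit from cutting 3→2: 158 = 158.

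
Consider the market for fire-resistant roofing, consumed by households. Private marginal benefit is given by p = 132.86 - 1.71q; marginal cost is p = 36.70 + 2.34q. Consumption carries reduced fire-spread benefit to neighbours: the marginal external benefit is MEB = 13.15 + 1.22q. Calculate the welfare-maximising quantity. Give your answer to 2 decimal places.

q* = 38.63

Social marginal benefit = demand + MEB = 146.01 - 0.49q.
Set SMB = MC: 146.01 - 0.49q = 36.70 + 2.34q → q* = 38.6254.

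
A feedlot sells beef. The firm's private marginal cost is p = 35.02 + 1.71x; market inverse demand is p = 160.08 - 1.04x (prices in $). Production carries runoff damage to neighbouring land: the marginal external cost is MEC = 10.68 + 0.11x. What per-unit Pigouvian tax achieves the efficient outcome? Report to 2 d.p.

tax = $15.08 per unit

Social marginal cost = private MC + MEC = 45.70 + 1.82x.
Set SMC = demand: 45.70 + 1.82x = 160.08 - 1.04x → x* = 39.9930.
The Pigouvian tax equals MEC at x*: 10.68 + 0.11×39.9930 = 15.0792.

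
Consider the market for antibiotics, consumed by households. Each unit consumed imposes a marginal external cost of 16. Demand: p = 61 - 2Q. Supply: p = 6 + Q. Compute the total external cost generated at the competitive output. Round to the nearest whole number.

293

Market equilibrium (private): 6 + Q = 61 - 2Q → Q_m = 18.3333.
Total external cost = MEC × Q_m = 16 × 18.3333 = 293.3328.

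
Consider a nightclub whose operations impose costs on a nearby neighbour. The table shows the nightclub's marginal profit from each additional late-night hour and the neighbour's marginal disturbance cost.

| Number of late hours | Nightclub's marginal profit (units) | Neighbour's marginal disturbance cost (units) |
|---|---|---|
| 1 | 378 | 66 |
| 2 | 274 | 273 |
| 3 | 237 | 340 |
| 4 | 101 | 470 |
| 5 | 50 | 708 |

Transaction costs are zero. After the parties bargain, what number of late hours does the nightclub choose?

Bargaining reaches the level where marginal profit last exceeds marginal disturbance cost.
That holds through level 2 (274 ≥ 273) but not at 3 (237 < 340).

2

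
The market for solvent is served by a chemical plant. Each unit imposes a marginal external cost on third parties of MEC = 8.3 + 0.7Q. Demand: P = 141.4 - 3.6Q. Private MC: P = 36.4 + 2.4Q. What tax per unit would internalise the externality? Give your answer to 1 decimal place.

tax = 18.4 per unit

Social marginal cost = private MC + MEC = 44.7 + 3.1Q.
Set SMC = demand: 44.7 + 3.1Q = 141.4 - 3.6Q → Q* = 14.4328.
The Pigouvian tax equals MEC at Q*: 8.3 + 0.7×14.4328 = 18.4030.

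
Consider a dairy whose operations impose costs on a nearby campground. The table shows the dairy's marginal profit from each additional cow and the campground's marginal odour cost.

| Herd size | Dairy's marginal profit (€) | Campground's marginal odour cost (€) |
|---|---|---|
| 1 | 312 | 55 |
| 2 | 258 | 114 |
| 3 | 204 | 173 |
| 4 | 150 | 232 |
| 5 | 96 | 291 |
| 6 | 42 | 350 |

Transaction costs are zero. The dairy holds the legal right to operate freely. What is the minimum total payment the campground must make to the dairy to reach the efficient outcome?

€288

Left alone the dairy would choose level 6 (marginal profit stays positive).
Efficient level: k* = 3 (marginal profit ≥ marginal odour cost through 3).
The campground must at least cover the dairy's forgone profit from cutting 6→3: 150 + 96 + 42 = 288.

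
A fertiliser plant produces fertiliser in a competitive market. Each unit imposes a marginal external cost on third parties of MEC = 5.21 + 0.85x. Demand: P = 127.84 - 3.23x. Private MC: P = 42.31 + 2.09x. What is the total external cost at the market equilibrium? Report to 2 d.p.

193.61

Market equilibrium (private): 42.31 + 2.09x = 127.84 - 3.23x → x_m = 16.0771.
Total external cost = ∫₀^{x_m} (5.21 + 0.85x) dx = 5.21×16.0771 + ½×0.85×16.0771² = 193.6128.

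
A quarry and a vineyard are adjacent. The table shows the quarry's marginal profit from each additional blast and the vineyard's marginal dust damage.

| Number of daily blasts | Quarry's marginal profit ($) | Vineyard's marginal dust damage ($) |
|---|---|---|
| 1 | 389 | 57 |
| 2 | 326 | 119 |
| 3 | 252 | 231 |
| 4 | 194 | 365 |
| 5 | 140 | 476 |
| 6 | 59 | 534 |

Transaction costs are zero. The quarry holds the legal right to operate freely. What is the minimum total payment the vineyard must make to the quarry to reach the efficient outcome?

Left alone the quarry would choose level 6 (marginal profit stays positive).
Efficient level: k* = 3 (marginal profit ≥ marginal dust damage through 3).
The vineyard must at least cover the quarry's forgone profit from cutting 6→3: 194 + 140 + 59 = 393.

$393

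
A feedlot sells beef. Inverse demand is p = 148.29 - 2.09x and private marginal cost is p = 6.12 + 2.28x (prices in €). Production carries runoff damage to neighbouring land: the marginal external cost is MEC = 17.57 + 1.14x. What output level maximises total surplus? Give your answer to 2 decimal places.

Social marginal cost = private MC + MEC = 23.69 + 3.42x.
Set SMC = demand: 23.69 + 3.42x = 148.29 - 2.09x → x* = 22.6134.

x* = 22.61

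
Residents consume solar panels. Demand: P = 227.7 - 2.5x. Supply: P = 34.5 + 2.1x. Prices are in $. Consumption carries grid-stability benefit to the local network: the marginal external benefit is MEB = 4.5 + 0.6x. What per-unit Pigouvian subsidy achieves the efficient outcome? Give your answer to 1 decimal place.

Social marginal benefit = demand + MEB = 232.2 - 1.9x.
Set SMB = MC: 232.2 - 1.9x = 34.5 + 2.1x → x* = 49.4250.
The Pigouvian subsidy equals MEB at x*: 4.5 + 0.6×49.4250 = 34.1550.

subsidy = $34.2 per unit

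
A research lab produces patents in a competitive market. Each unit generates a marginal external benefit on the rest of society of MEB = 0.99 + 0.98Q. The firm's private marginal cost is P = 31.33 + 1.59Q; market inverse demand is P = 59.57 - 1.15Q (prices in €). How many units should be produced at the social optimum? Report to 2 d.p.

Q* = 16.61

Social marginal cost = private MC − MEB = 30.34 + 0.61Q.
Set SMC = demand: 30.34 + 0.61Q = 59.57 - 1.15Q → Q* = 16.6080.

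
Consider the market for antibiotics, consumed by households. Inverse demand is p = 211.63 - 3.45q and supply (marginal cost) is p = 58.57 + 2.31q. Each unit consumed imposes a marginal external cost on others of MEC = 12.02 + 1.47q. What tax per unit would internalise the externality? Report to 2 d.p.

tax = 40.70 per unit

Social marginal benefit = demand − MEC = 199.61 - 4.92q.
Set SMB = MC: 199.61 - 4.92q = 58.57 + 2.31q → q* = 19.5076.
The Pigouvian tax equals MEC at q*: 12.02 + 1.47×19.5076 = 40.6962.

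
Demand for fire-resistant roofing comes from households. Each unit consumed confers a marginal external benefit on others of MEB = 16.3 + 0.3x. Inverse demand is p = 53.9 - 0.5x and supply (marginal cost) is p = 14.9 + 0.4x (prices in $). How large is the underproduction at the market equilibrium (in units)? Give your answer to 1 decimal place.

48.8 units

Market equilibrium (private): 14.9 + 0.4x = 53.9 - 0.5x → x_m = 43.3333.
Social marginal benefit = demand + MEB = 70.2 - 0.2x.
Set SMB = MC: 70.2 - 0.2x = 14.9 + 0.4x → x* = 92.1667.
Gap = |43.3333 − 92.1667| = 48.8334.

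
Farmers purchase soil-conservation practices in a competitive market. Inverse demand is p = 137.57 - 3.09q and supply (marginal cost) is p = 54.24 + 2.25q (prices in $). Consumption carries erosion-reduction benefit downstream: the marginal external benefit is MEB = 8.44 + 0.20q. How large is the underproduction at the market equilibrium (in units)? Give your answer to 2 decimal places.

2.25 units

Market equilibrium (private): 54.24 + 2.25q = 137.57 - 3.09q → q_m = 15.6049.
Social marginal benefit = demand + MEB = 146.01 - 2.89q.
Set SMB = MC: 146.01 - 2.89q = 54.24 + 2.25q → q* = 17.8541.
Gap = |15.6049 − 17.8541| = 2.2492.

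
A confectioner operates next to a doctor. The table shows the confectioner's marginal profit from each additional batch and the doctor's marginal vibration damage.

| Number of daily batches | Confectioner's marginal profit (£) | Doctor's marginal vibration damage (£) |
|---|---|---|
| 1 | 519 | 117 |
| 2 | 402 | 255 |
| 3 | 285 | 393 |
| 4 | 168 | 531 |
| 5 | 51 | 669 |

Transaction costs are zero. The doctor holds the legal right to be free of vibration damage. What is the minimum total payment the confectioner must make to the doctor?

Efficient level: marginal profit ≥ marginal vibration damage through level 2, so k* = 2.
With the doctor holding the right, the confectioner must at least compensate total damage at k*: 117 + 255 = 372.

£372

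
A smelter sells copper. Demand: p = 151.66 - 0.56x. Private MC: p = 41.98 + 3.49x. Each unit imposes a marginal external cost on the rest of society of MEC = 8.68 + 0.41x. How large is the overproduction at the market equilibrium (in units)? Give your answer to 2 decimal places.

4.44 units

Market equilibrium (private): 41.98 + 3.49x = 151.66 - 0.56x → x_m = 27.0815.
Social marginal cost = private MC + MEC = 50.66 + 3.90x.
Set SMC = demand: 50.66 + 3.90x = 151.66 - 0.56x → x* = 22.6457.
Gap = |27.0815 − 22.6457| = 4.4358.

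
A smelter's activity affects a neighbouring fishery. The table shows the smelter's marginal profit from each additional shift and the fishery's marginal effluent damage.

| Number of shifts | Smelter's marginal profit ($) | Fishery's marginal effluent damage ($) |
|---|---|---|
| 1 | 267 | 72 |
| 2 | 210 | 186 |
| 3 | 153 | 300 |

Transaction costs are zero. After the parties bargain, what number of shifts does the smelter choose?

Bargaining reaches the level where marginal profit last exceeds marginal effluent damage.
That holds through level 2 (210 ≥ 186) but not at 3 (153 < 300).

2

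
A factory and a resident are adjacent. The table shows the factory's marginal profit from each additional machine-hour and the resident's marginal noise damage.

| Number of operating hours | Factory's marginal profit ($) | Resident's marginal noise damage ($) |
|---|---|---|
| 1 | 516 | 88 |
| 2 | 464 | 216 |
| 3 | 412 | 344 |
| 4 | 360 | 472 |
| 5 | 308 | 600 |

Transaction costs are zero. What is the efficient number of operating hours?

3

Bargaining reaches the level where marginal profit last exceeds marginal noise damage.
That holds through level 3 (412 ≥ 344) but not at 4 (360 < 472).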